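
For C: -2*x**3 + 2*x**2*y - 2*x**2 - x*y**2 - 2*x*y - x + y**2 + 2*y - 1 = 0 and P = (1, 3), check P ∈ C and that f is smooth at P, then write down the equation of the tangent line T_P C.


Tangent line at P: -14*x + 2*y + 8 = 0.

Step 1: f(1, 3) = 0, so P lies on C.
Step 2: partial derivatives
  f_x(x, y) = -6*x**2 + 4*x*y - 4*x - y**2 - 2*y - 1, f_y(x, y) = 2*x**2 - 2*x*y - 2*x + 2*y + 2.
  f_x(P) = -14, f_y(P) = 2 (gradient nonzero, so P is smooth).
Step 3: tangent line at P: -14·(x − 1) + 2·(y − 3) = 0.
Expanding: -14*x + 2*y + 8 = 0.


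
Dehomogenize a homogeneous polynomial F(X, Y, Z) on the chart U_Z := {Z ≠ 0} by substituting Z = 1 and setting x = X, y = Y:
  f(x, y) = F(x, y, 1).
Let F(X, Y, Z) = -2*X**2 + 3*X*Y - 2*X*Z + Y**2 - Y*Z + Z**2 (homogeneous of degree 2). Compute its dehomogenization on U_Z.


f(x, y) = -2*x**2 + 3*x*y - 2*x + y**2 - y + 1

On U_Z we set Z = 1. Each monomial c·X^i·Y^j·Z^k in F becomes c·x^i·y^j·1^k = c·x^i·y^j.
Substituting Z = 1: F(X, Y, 1) = -2*x**2 + 3*x*y - 2*x + y**2 - y + 1.
Note: deg(f) ≤ deg(F) = 2; strict inequality happens when F is divisible by Z (lost terms).


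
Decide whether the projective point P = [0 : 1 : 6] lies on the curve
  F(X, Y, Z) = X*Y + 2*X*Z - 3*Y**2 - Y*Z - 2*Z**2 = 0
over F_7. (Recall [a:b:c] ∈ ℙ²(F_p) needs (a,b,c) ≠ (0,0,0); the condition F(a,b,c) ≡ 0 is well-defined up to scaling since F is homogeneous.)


F(0,1,6) ≡ 3 (mod 7); P is NOT on the curve.

Evaluate F(0, 1, 6) term-by-term (mod 7).
  X*Y ↦ 1·0·1·1 = 0
  2*X*Z ↦ 2·0·1·6 = 0
  -3*Y**2 ↦ -3·1·1·1 = -3
  -Y*Z ↦ -1·1·1·6 = -6
  -2*Z**2 ↦ -2·1·1·36 = -72
Sum: F(0, 1, 6) = (0) + (0) + (-3) + (-6) + (-72) = -81.
Reducing mod 7: -81 ≡ 3 (mod 7).
Since F(a, b, c) ≡ 3 ≠ 0 (mod 7), P does NOT lie on the curve.


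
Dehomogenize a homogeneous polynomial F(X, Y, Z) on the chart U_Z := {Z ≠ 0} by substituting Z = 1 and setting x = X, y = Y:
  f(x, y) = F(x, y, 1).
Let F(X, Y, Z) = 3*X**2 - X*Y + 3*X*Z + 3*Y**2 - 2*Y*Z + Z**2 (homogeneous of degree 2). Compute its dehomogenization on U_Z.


f(x, y) = 3*x**2 - x*y + 3*x + 3*y**2 - 2*y + 1

On U_Z we set Z = 1. Each monomial c·X^i·Y^j·Z^k in F becomes c·x^i·y^j·1^k = c·x^i·y^j.
Substituting Z = 1: F(X, Y, 1) = 3*x**2 - x*y + 3*x + 3*y**2 - 2*y + 1.
Note: deg(f) ≤ deg(F) = 2; strict inequality happens when F is divisible by Z (lost terms).


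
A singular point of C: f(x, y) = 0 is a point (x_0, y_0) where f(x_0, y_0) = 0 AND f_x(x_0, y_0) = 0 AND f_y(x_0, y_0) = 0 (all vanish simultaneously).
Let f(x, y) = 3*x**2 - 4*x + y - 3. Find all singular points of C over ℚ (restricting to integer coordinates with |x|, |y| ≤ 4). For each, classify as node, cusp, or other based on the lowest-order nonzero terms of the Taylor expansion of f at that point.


No singular points in the scanned grid; C is smooth there.

Compute partial derivatives:
  f_x = 6*x - 4.
  f_y = 1.
f_y = 1 is a nonzero constant, so f_y never vanishes: no point (x, y) can satisfy f = f_x = f_y = 0. In particular no (x, y) ∈ {−4, ..., 4}² is singular; the curve is smooth.


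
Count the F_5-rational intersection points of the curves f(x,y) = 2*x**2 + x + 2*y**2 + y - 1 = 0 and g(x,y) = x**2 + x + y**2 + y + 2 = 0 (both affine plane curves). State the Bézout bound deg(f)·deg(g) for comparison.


Common zeros: {(2, 3), (3, 2)}; count = 2; Bézout bound = 4.

deg(f) = 2, deg(g) = 2, so Bézout bound = 4.
Scan x ∈ F_5. For each x, list the y ∈ F_5 with f(x, y) ≡ 0 and those with g(x, y) ≡ 0 (mod 5); the common zeros in that column are the intersection.
  x = 0: f ≡ 0 at y ∈ {3, 4}; g ≡ 0 at y ∈ ∅; common: ∅.
  x = 1: f ≡ 0 at y ∈ {1}; g ≡ 0 at y ∈ {2}; common: ∅.
  x = 2: f ≡ 0 at y ∈ {3, 4}; g ≡ 0 at y ∈ {1, 3}; common: {3}.
  x = 3: f ≡ 0 at y ∈ {0, 2}; g ≡ 0 at y ∈ {2}; common: {2}.
  x = 4: f ≡ 0 at y ∈ {0, 2}; g ≡ 0 at y ∈ ∅; common: ∅.
Collecting: common zeros = {(2, 3), (3, 2)}, so the count is 2.
Comparison with the Bézout bound: 2 ≤ 4 = deg(f)·deg(g), as expected for curves with no common component (the affine F_5-count falls short of the bound because intersections may lie at infinity, over extension fields, or carry multiplicity).


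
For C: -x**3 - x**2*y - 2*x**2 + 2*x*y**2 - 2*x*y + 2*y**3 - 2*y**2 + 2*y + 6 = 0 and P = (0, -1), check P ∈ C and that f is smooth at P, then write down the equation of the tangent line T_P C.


Tangent line at P: 4*x + 12*y + 12 = 0.

Step 1: f(0, -1) = 0, so P lies on C.
Step 2: partial derivatives
  f_x(x, y) = -3*x**2 - 2*x*y - 4*x + 2*y**2 - 2*y, f_y(x, y) = -x**2 + 4*x*y - 2*x + 6*y**2 - 4*y + 2.
  f_x(P) = 4, f_y(P) = 12 (gradient nonzero, so P is smooth).
Step 3: tangent line at P: 4·(x − 0) + 12·(y − -1) = 0.
Expanding: 4*x + 12*y + 12 = 0.


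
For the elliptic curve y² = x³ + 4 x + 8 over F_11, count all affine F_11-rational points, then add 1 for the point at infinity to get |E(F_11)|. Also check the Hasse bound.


Affine points = {(3, 5), (3, 6), (4, 0), (7, 4), (7, 7), (9, 5), (9, 6), (10, 5), (10, 6)}; affine count = 9; |E(F_11)| = 10.

Discriminant check: Δ ∝ 4a³ + 27b² = 4·4³ + 27·8² = 4·64 + 27·64 ≡ 4 (mod 11). Nonzero ⇒ E is nonsingular.
For each x ∈ F_11, compute rhs = x³ + 4·x + 8 mod 11, then count y ∈ F_11 with y² ≡ rhs.
  x = 0: rhs = 8, matching y values: none (0 points).
  x = 1: rhs = 2, matching y values: none (0 points).
  x = 2: rhs = 2, matching y values: none (0 points).
  x = 3: rhs = 3, matching y values: 5, 6 (2 points).
  x = 4: rhs = 0, matching y values: 0 (1 points).
  x = 5: rhs = 10, matching y values: none (0 points).
  x = 6: rhs = 6, matching y values: none (0 points).
  x = 7: rhs = 5, matching y values: 4, 7 (2 points).
  x = 8: rhs = 2, matching y values: none (0 points).
  x = 9: rhs = 3, matching y values: 5, 6 (2 points).
  x = 10: rhs = 3, matching y values: 5, 6 (2 points).
Total affine count: 9.
Full point count |E(F_11)| = 9 + 1 = 10.
Hasse bound: |10 − (11+1)| = |-2| = 2 ≤ 2√11 ≈ 6.6332 ✓.


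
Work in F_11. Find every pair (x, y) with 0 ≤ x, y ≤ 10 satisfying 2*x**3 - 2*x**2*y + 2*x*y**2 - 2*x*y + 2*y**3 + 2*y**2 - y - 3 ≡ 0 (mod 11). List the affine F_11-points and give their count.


Affine F_11-points: {(0, 1), (0, 3), (0, 6), (1, 1), (2, 6), (2, 7), (4, 2), (4, 6), (4, 9), (5, 8), (6, 0), (7, 9), (9, 9)}; count = 13.

For each of the 121 pairs (x, y) ∈ F_11², evaluate f(x, y) mod 11. Record the zeros.
  x = 0: [0↦8, 1↦0, 2↦8, 3↦0, 4↦10, 5↦6, 6↦0, 7↦4, 8↦8, 9↦2, 10↦9]  zeros at y ∈ {1, 3, 6}
  x = 1: [0↦10, 1↦0, 2↦10, 3↦8, 4↦6, 5↦5, 6↦6, 7↦10, 8↦7, 9↦9, 10↦6]  zeros at y ∈ {1}
  x = 2: [0↦2, 1↦8, 2↦5, 3↦5, 4↦9, 5↦7, 6↦0, 7↦0, 8↦8, 9↦3, 10↦8]  zeros at y ∈ {6, 7}
  x = 3: [0↦7, 1↦3, 2↦5, 3↦3, 4↦9, 5↦2, 6↦5, 7↦8, 8↦1, 9↦7, 10↦5]  zeros at y ∈ ∅
  x = 4: [0↦4, 1↦8, 2↦0, 3↦3, 4↦7, 5↦2, 6↦0, 7↦2, 8↦9, 9↦0, 10↦9]  zeros at y ∈ {2, 6, 9}
  x = 5: [0↦5, 1↦2, 2↦2, 3↦6, 4↦4, 5↦8, 6↦8, 7↦5, 8↦0, 9↦5, 10↦10]  zeros at y ∈ {8}
  x = 6: [0↦0, 1↦8, 2↦1, 3↦2, 4↦1, 5↦10, 6↦8, 7↦7, 8↦8, 9↦1, 10↦9]  zeros at y ∈ {0}
  x = 7: [0↦1, 1↦5, 2↦9, 3↦3, 4↦10, 5↦9, 6↦1, 7↦9, 8↦1, 9↦0, 10↦7]  zeros at y ∈ {9}
  x = 8: [0↦9, 1↦5, 2↦5, 3↦10, 4↦10, 5↦6, 6↦10, 7↦1, 8↦2, 9↦3, 10↦5]  zeros at y ∈ ∅
  x = 9: [0↦3, 1↦9, 2↦1, 3↦2, 4↦2, 5↦2, 6↦3, 7↦6, 8↦1, 9↦0, 10↦4]  zeros at y ∈ {9}
  x = 10: [0↦6, 1↦7, 2↦9, 3↦2, 4↦9, 5↦9, 6↦3, 7↦3, 8↦10, 9↦3, 10↦5]  zeros at y ∈ ∅
Collecting zeros: affine points = {(0, 1), (0, 3), (0, 6), (1, 1), (2, 6), (2, 7), (4, 2), (4, 6), (4, 9), (5, 8), (6, 0), (7, 9), (9, 9)}.
Total count |C(F_11)_aff| = 13.


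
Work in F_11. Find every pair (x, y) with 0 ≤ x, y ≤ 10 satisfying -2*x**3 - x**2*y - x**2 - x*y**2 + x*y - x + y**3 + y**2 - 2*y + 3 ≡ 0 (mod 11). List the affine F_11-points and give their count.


Affine F_11-points: {(0, 2), (0, 3), (0, 5), (1, 4), (1, 8), (1, 10), (3, 6), (4, 3), (4, 5), (4, 6), (5, 3), (6, 6), (9, 7), (10, 7)}; count = 14.

For each of the 121 pairs (x, y) ∈ F_11², evaluate f(x, y) mod 11. Record the zeros.
  x = 0: [0↦3, 1↦3, 2↦0, 3↦0, 4↦9, 5↦0, 6↦1, 7↦7, 8↦2, 9↦3, 10↦5]  zeros at y ∈ {2, 3, 5}
  x = 1: [0↦10, 1↦9, 2↦3, 3↦9, 4↦0, 5↦4, 6↦5, 7↦9, 8↦0, 9↦6, 10↦0]  zeros at y ∈ {4, 8, 10}
  x = 2: [0↦3, 1↦10, 2↦10, 3↦9, 4↦2, 5↦6, 6↦5, 7↦5, 8↦1, 9↦10, 10↦5]  zeros at y ∈ ∅
  x = 3: [0↦3, 1↦5, 2↦9, 3↦10, 4↦3, 5↦5, 6↦0, 7↦5, 8↦4, 9↦3, 10↦8]  zeros at y ∈ {6}
  x = 4: [0↦9, 1↦4, 2↦10, 3↦0, 4↦2, 5↦0, 6↦0, 7↦8, 8↦8, 9↦6, 10↦8]  zeros at y ∈ {3, 5, 6}
  x = 5: [0↦9, 1↦6, 2↦1, 3↦0, 4↦9, 5↦1, 6↦4, 7↦2, 8↦1, 9↦7, 10↦4]  zeros at y ∈ {3}
  x = 6: [0↦2, 1↦10, 2↦3, 3↦9, 4↦1, 5↦7, 6↦0, 7↦8, 8↦4, 9↦5, 10↦6]  zeros at y ∈ {6}
  x = 7: [0↦9, 1↦4, 2↦4, 3↦4, 4↦10, 5↦6, 6↦9, 7↦3, 8↦5, 9↦10, 10↦2]  zeros at y ∈ ∅
  x = 8: [0↦7, 1↦9, 2↦3, 3↦6, 4↦2, 5↦8, 6↦8, 7↦8, 8↦3, 9↦10, 10↦2]  zeros at y ∈ ∅
  x = 9: [0↦6, 1↦2, 2↦10, 3↦3, 4↦9, 5↦1, 6↦7, 7↦0, 8↦8, 9↦4, 10↦5]  zeros at y ∈ {7}
  x = 10: [0↦5, 1↦4, 2↦2, 3↦5, 4↦8, 5↦6, 6↦5, 7↦0, 8↦8, 9↦2, 10↦10]  zeros at y ∈ {7}
Collecting zeros: affine points = {(0, 2), (0, 3), (0, 5), (1, 4), (1, 8), (1, 10), (3, 6), (4, 3), (4, 5), (4, 6), (5, 3), (6, 6), (9, 7), (10, 7)}.
Total count |C(F_11)_aff| = 14.


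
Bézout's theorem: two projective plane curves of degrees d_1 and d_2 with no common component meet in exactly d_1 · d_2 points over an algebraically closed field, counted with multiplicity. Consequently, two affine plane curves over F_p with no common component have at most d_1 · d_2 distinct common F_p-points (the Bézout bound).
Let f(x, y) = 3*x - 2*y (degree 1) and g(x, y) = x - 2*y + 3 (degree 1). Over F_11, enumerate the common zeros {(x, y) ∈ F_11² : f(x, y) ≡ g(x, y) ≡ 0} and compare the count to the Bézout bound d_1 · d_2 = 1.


Common zeros: {(7, 5)}; count = 1; Bézout bound = 1.

deg(f) = 1, deg(g) = 1, so Bézout bound = 1.
Scan x ∈ F_11. For each x, list the y ∈ F_11 with f(x, y) ≡ 0 and those with g(x, y) ≡ 0 (mod 11); the common zeros in that column are the intersection.
  x = 0: f ≡ 0 at y ∈ {0}; g ≡ 0 at y ∈ {7}; common: ∅.
  x = 1: f ≡ 0 at y ∈ {7}; g ≡ 0 at y ∈ {2}; common: ∅.
  x = 2: f ≡ 0 at y ∈ {3}; g ≡ 0 at y ∈ {8}; common: ∅.
  x = 3: f ≡ 0 at y ∈ {10}; g ≡ 0 at y ∈ {3}; common: ∅.
  x = 4: f ≡ 0 at y ∈ {6}; g ≡ 0 at y ∈ {9}; common: ∅.
  x = 5: f ≡ 0 at y ∈ {2}; g ≡ 0 at y ∈ {4}; common: ∅.
  x = 6: f ≡ 0 at y ∈ {9}; g ≡ 0 at y ∈ {10}; common: ∅.
  x = 7: f ≡ 0 at y ∈ {5}; g ≡ 0 at y ∈ {5}; common: {5}.
  x = 8: f ≡ 0 at y ∈ {1}; g ≡ 0 at y ∈ {0}; common: ∅.
  x = 9: f ≡ 0 at y ∈ {8}; g ≡ 0 at y ∈ {6}; common: ∅.
  x = 10: f ≡ 0 at y ∈ {4}; g ≡ 0 at y ∈ {1}; common: ∅.
Collecting: common zeros = {(7, 5)}, so the count is 1.
Comparison with the Bézout bound: 1 ≤ 1 = deg(f)·deg(g), as expected for curves with no common component (the bound is attained).


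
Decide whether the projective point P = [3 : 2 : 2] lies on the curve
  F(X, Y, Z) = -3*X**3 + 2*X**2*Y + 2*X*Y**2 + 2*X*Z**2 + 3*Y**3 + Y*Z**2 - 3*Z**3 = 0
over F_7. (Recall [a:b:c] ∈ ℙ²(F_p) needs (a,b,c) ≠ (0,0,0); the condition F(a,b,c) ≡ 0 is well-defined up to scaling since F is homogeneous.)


F(3,2,2) ≡ 4 (mod 7); P is NOT on the curve.

Evaluate F(3, 2, 2) term-by-term (mod 7).
  -3*X**3 ↦ -3·27·1·1 = -81
  2*X**2*Y ↦ 2·9·2·1 = 36
  2*X*Y**2 ↦ 2·3·4·1 = 24
  2*X*Z**2 ↦ 2·3·1·4 = 24
  3*Y**3 ↦ 3·1·8·1 = 24
  Y*Z**2 ↦ 1·1·2·4 = 8
  -3*Z**3 ↦ -3·1·1·8 = -24
Sum: F(3, 2, 2) = (-81) + (36) + (24) + (24) + (24) + (8) + (-24) = 11.
Reducing mod 7: 11 ≡ 4 (mod 7).
Since F(a, b, c) ≡ 4 ≠ 0 (mod 7), P does NOT lie on the curve.


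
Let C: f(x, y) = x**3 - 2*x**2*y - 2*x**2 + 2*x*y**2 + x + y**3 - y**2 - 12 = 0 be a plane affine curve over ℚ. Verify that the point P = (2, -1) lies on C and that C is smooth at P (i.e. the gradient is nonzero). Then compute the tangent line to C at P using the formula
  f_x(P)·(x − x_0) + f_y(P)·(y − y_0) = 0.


Tangent line at P: 15*x - 11*y - 41 = 0.

Step 1: f(2, -1) = 0, so P lies on C.
Step 2: partial derivatives
  f_x(x, y) = 3*x**2 - 4*x*y - 4*x + 2*y**2 + 1, f_y(x, y) = -2*x**2 + 4*x*y + 3*y**2 - 2*y.
  f_x(P) = 15, f_y(P) = -11 (gradient nonzero, so P is smooth).
Step 3: tangent line at P: 15·(x − 2) + -11·(y − -1) = 0.
Expanding: 15*x - 11*y - 41 = 0.


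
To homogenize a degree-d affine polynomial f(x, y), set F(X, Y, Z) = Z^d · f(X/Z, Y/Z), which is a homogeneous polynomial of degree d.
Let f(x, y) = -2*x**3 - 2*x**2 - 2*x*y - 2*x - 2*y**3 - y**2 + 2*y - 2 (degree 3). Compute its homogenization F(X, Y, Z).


F(X, Y, Z) = -2*X**3 - 2*X**2*Z - 2*X*Y*Z - 2*X*Z**2 - 2*Y**3 - Y**2*Z + 2*Y*Z**2 - 2*Z**3

deg(f) = 3.
Substitute x = X/Z, y = Y/Z into f, then multiply by Z^3.
  monomial -2·x^3·y^0 ↦ -2·X^3·Y^0·Z^0.
  monomial -2·x^2·y^0 ↦ -2·X^2·Y^0·Z^1.
  monomial -2·x^1·y^1 ↦ -2·X^1·Y^1·Z^1.
  monomial -2·x^1·y^0 ↦ -2·X^1·Y^0·Z^2.
  monomial -2·x^0·y^3 ↦ -2·X^0·Y^3·Z^0.
  monomial -1·x^0·y^2 ↦ -1·X^0·Y^2·Z^1.
  monomial 2·x^0·y^1 ↦ 2·X^0·Y^1·Z^2.
  monomial -2·x^0·y^0 ↦ -2·X^0·Y^0·Z^3.
Collecting: F(X, Y, Z) = -2*X**3 - 2*X**2*Z - 2*X*Y*Z - 2*X*Z**2 - 2*Y**3 - Y**2*Z + 2*Y*Z**2 - 2*Z**3.


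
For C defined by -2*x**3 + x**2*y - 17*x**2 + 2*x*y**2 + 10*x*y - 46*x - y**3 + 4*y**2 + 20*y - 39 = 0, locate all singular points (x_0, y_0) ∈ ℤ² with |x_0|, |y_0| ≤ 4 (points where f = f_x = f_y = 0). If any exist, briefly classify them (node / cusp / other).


Singular points: {(-3, -1)}; classification: cusp.

Compute partial derivatives:
  f_x = -6*x**2 + 2*x*y - 34*x + 2*y**2 + 10*y - 46.
  f_y = x**2 + 4*x*y + 10*x - 3*y**2 + 8*y + 20.
Scan x_0 ∈ {−4, ..., 4}. For each x_0, f_y(x_0, y) is a polynomial in y; find its integer roots y ∈ {−4, ..., 4}, then test f_x and f at those candidates.
  x = -4: f_y(-4, y) = -3*y**2 - 8*y - 4; vanishes at y ∈ {-2}. (-4, -2): f_x = -2 ≠ 0.
  x = -3: f_y(-3, y) = -3*y**2 - 4*y - 1; vanishes at y ∈ {-1}. (-3, -1): f_x = 0, f = 0 — SINGULAR.
  x = -2: f_y(-2, y) = 4 - 3*y**2; no integer root y with |y| ≤ 4.
  x = -1: f_y(-1, y) = -3*y**2 + 4*y + 11; no integer root y with |y| ≤ 4.
  x = 0: f_y(0, y) = -3*y**2 + 8*y + 20; no integer root y with |y| ≤ 4.
  x = 1: f_y(1, y) = -3*y**2 + 12*y + 31; no integer root y with |y| ≤ 4.
  x = 2: f_y(2, y) = -3*y**2 + 16*y + 44; vanishes at y ∈ {-2}. (2, -2): f_x = -158 ≠ 0.
  x = 3: f_y(3, y) = -3*y**2 + 20*y + 59; no integer root y with |y| ≤ 4.
  x = 4: f_y(4, y) = -3*y**2 + 24*y + 76; no integer root y with |y| ≤ 4.
Only singular point on the grid: (-3, -1).
Classify: substitute x = -3 + u, y = -1 + v and expand: f = -2*u**3 + u**2*v + 2*u*v**2 - v**3 + v**2.
No constant or linear terms (consistent with a singular point). Quadratic part: v**2. Cubic part: -2*u**3 + u**2*v + 2*u*v**2 - v**3.
The quadratic part v**2 is a perfect square, so there is a single (double) tangent line v = 0, i.e. y = -1. Restricting the cubic part to that line (v = 0) leaves -2*u**3 ≠ 0, so f is not divisible by v and the branch is v² ≈ 2*u**3 to lowest order — this is a cusp.
Classification: cusp.


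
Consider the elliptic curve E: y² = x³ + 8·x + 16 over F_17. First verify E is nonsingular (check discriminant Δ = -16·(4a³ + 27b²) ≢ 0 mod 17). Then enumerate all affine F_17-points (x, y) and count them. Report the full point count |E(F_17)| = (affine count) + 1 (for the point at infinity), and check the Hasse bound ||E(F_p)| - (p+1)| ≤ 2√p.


Affine points = {(0, 4), (0, 13), (1, 5), (1, 12), (3, 4), (3, 13), (6, 5), (6, 12), (9, 1), (9, 16), (10, 5), (10, 12), (12, 2), (12, 15), (14, 4), (14, 13), (15, 3), (15, 14)}; affine count = 18; |E(F_17)| = 19.

Discriminant check: Δ ∝ 4a³ + 27b² = 4·8³ + 27·16² = 4·512 + 27·256 ≡ 1 (mod 17). Nonzero ⇒ E is nonsingular.
For each x ∈ F_17, compute rhs = x³ + 8·x + 16 mod 17, then count y ∈ F_17 with y² ≡ rhs.
  x = 0: rhs = 16, matching y values: 4, 13 (2 points).
  x = 1: rhs = 8, matching y values: 5, 12 (2 points).
  x = 2: rhs = 6, matching y values: none (0 points).
  x = 3: rhs = 16, matching y values: 4, 13 (2 points).
  x = 4: rhs = 10, matching y values: none (0 points).
  x = 5: rhs = 11, matching y values: none (0 points).
  x = 6: rhs = 8, matching y values: 5, 12 (2 points).
  x = 7: rhs = 7, matching y values: none (0 points).
  x = 8: rhs = 14, matching y values: none (0 points).
  x = 9: rhs = 1, matching y values: 1, 16 (2 points).
  x = 10: rhs = 8, matching y values: 5, 12 (2 points).
  x = 11: rhs = 7, matching y values: none (0 points).
  x = 12: rhs = 4, matching y values: 2, 15 (2 points).
  x = 13: rhs = 5, matching y values: none (0 points).
  x = 14: rhs = 16, matching y values: 4, 13 (2 points).
  x = 15: rhs = 9, matching y values: 3, 14 (2 points).
  x = 16: rhs = 7, matching y values: none (0 points).
Total affine count: 18.
Full point count |E(F_17)| = 18 + 1 = 19.
Hasse bound: |19 − (17+1)| = |1| = 1 ≤ 2√17 ≈ 8.2462 ✓.


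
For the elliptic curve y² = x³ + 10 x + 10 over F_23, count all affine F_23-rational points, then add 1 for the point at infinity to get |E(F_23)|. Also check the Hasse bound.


Affine points = {(5, 1), (5, 22), (7, 3), (7, 20), (8, 2), (8, 21), (9, 1), (9, 22), (10, 11), (10, 12), (11, 5), (11, 18), (12, 8), (12, 15), (15, 4), (15, 19)}; affine count = 16; |E(F_23)| = 17.

Discriminant check: Δ ∝ 4a³ + 27b² = 4·10³ + 27·10² = 4·1000 + 27·100 ≡ 7 (mod 23). Nonzero ⇒ E is nonsingular.
For each x ∈ F_23, compute rhs = x³ + 10·x + 10 mod 23, then count y ∈ F_23 with y² ≡ rhs.
  x = 0: rhs = 10, matching y values: none (0 points).
  x = 1: rhs = 21, matching y values: none (0 points).
  x = 2: rhs = 15, matching y values: none (0 points).
  x = 3: rhs = 21, matching y values: none (0 points).
  x = 4: rhs = 22, matching y values: none (0 points).
  x = 5: rhs = 1, matching y values: 1, 22 (2 points).
  x = 6: rhs = 10, matching y values: none (0 points).
  x = 7: rhs = 9, matching y values: 3, 20 (2 points).
  x = 8: rhs = 4, matching y values: 2, 21 (2 points).
  x = 9: rhs = 1, matching y values: 1, 22 (2 points).
  x = 10: rhs = 6, matching y values: 11, 12 (2 points).
  x = 11: rhs = 2, matching y values: 5, 18 (2 points).
  x = 12: rhs = 18, matching y values: 8, 15 (2 points).
  x = 13: rhs = 14, matching y values: none (0 points).
  x = 14: rhs = 19, matching y values: none (0 points).
  x = 15: rhs = 16, matching y values: 4, 19 (2 points).
  x = 16: rhs = 11, matching y values: none (0 points).
  x = 17: rhs = 10, matching y values: none (0 points).
  x = 18: rhs = 19, matching y values: none (0 points).
  x = 19: rhs = 21, matching y values: none (0 points).
  x = 20: rhs = 22, matching y values: none (0 points).
  x = 21: rhs = 5, matching y values: none (0 points).
  x = 22: rhs = 22, matching y values: none (0 points).
Total affine count: 16.
Full point count |E(F_23)| = 16 + 1 = 17.
Hasse bound: |17 − (23+1)| = |-7| = 7 ≤ 2√23 ≈ 9.5917 ✓.


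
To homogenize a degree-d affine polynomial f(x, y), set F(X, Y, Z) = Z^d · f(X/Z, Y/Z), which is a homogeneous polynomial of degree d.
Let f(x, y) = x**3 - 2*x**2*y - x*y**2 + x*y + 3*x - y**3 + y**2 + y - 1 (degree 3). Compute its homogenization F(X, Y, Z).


F(X, Y, Z) = X**3 - 2*X**2*Y - X*Y**2 + X*Y*Z + 3*X*Z**2 - Y**3 + Y**2*Z + Y*Z**2 - Z**3

deg(f) = 3.
Substitute x = X/Z, y = Y/Z into f, then multiply by Z^3.
  monomial 1·x^3·y^0 ↦ 1·X^3·Y^0·Z^0.
  monomial -2·x^2·y^1 ↦ -2·X^2·Y^1·Z^0.
  monomial -1·x^1·y^2 ↦ -1·X^1·Y^2·Z^0.
  monomial 1·x^1·y^1 ↦ 1·X^1·Y^1·Z^1.
  monomial 3·x^1·y^0 ↦ 3·X^1·Y^0·Z^2.
  monomial -1·x^0·y^3 ↦ -1·X^0·Y^3·Z^0.
  monomial 1·x^0·y^2 ↦ 1·X^0·Y^2·Z^1.
  monomial 1·x^0·y^1 ↦ 1·X^0·Y^1·Z^2.
  monomial -1·x^0·y^0 ↦ -1·X^0·Y^0·Z^3.
Collecting: F(X, Y, Z) = X**3 - 2*X**2*Y - X*Y**2 + X*Y*Z + 3*X*Z**2 - Y**3 + Y**2*Z + Y*Z**2 - Z**3.


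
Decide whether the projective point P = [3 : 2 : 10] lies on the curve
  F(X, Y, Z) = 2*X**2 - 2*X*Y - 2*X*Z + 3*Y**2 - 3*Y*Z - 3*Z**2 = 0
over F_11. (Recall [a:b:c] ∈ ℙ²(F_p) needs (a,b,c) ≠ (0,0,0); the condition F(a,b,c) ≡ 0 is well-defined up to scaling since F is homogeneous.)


F(3,2,10) ≡ 5 (mod 11); P is NOT on the curve.

Evaluate F(3, 2, 10) term-by-term (mod 11).
  2*X**2 ↦ 2·9·1·1 = 18
  -2*X*Y ↦ -2·3·2·1 = -12
  -2*X*Z ↦ -2·3·1·10 = -60
  3*Y**2 ↦ 3·1·4·1 = 12
  -3*Y*Z ↦ -3·1·2·10 = -60
  -3*Z**2 ↦ -3·1·1·100 = -300
Sum: F(3, 2, 10) = (18) + (-12) + (-60) + (12) + (-60) + (-300) = -402.
Reducing mod 11: -402 ≡ 5 (mod 11).
Since F(a, b, c) ≡ 5 ≠ 0 (mod 11), P does NOT lie on the curve.


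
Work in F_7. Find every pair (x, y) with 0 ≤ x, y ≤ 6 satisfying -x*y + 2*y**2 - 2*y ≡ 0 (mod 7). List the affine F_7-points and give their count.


Affine F_7-points: {(0, 0), (0, 1), (1, 0), (1, 5), (2, 0), (2, 2), (3, 0), (3, 6), (4, 0), (4, 3), (5, 0), (6, 0), (6, 4)}; count = 13.

For each of the 49 pairs (x, y) ∈ F_7², evaluate f(x, y) mod 7. Record the zeros.
  x = 0: [0↦0, 1↦0, 2↦4, 3↦5, 4↦3, 5↦5, 6↦4]  zeros at y ∈ {0, 1}
  x = 1: [0↦0, 1↦6, 2↦2, 3↦2, 4↦6, 5↦0, 6↦5]  zeros at y ∈ {0, 5}
  x = 2: [0↦0, 1↦5, 2↦0, 3↦6, 4↦2, 5↦2, 6↦6]  zeros at y ∈ {0, 2}
  x = 3: [0↦0, 1↦4, 2↦5, 3↦3, 4↦5, 5↦4, 6↦0]  zeros at y ∈ {0, 6}
  x = 4: [0↦0, 1↦3, 2↦3, 3↦0, 4↦1, 5↦6, 6↦1]  zeros at y ∈ {0, 3}
  x = 5: [0↦0, 1↦2, 2↦1, 3↦4, 4↦4, 5↦1, 6↦2]  zeros at y ∈ {0}
  x = 6: [0↦0, 1↦1, 2↦6, 3↦1, 4↦0, 5↦3, 6↦3]  zeros at y ∈ {0, 4}
Collecting zeros: affine points = {(0, 0), (0, 1), (1, 0), (1, 5), (2, 0), (2, 2), (3, 0), (3, 6), (4, 0), (4, 3), (5, 0), (6, 0), (6, 4)}.
Total count |C(F_7)_aff| = 13.


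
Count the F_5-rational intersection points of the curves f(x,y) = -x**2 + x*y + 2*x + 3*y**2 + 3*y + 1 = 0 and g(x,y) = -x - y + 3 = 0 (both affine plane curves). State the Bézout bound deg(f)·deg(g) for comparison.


Common zeros: ∅; count = 0; Bézout bound = 2.

deg(f) = 2, deg(g) = 1, so Bézout bound = 2.
Scan x ∈ F_5. For each x, list the y ∈ F_5 with f(x, y) ≡ 0 and those with g(x, y) ≡ 0 (mod 5); the common zeros in that column are the intersection.
  x = 0: f ≡ 0 at y ∈ ∅; g ≡ 0 at y ∈ {3}; common: ∅.
  x = 1: f ≡ 0 at y ∈ ∅; g ≡ 0 at y ∈ {2}; common: ∅.
  x = 2: f ≡ 0 at y ∈ ∅; g ≡ 0 at y ∈ {1}; common: ∅.
  x = 3: f ≡ 0 at y ∈ {4}; g ≡ 0 at y ∈ {0}; common: ∅.
  x = 4: f ≡ 0 at y ∈ ∅; g ≡ 0 at y ∈ {4}; common: ∅.
Collecting: common zeros = ∅, so the count is 0.
Comparison with the Bézout bound: 0 ≤ 2 = deg(f)·deg(g), as expected for curves with no common component (the affine F_5-count falls short of the bound because intersections may lie at infinity, over extension fields, or carry multiplicity).


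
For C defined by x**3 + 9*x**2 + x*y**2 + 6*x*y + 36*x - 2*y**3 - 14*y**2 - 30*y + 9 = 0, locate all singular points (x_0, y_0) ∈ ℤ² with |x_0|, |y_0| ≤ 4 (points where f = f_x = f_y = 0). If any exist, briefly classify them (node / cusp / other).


Singular points: {(-3, -3)}; classification: cusp.

Compute partial derivatives:
  f_x = 3*x**2 + 18*x + y**2 + 6*y + 36.
  f_y = 2*x*y + 6*x - 6*y**2 - 28*y - 30.
Scan x_0 ∈ {−4, ..., 4}. For each x_0, f_y(x_0, y) is a polynomial in y; find its integer roots y ∈ {−4, ..., 4}, then test f_x and f at those candidates.
  x = -4: f_y(-4, y) = -6*y**2 - 36*y - 54; vanishes at y ∈ {-3}. (-4, -3): f_x = 3 ≠ 0.
  x = -3: f_y(-3, y) = -6*y**2 - 34*y - 48; vanishes at y ∈ {-3}. (-3, -3): f_x = 0, f = 0 — SINGULAR.
  x = -2: f_y(-2, y) = -6*y**2 - 32*y - 42; vanishes at y ∈ {-3}. (-2, -3): f_x = 3 ≠ 0.
  x = -1: f_y(-1, y) = -6*y**2 - 30*y - 36; vanishes at y ∈ {-3, -2}. (-1, -3): f_x = 12 ≠ 0; (-1, -2): f_x = 13 ≠ 0.
  x = 0: f_y(0, y) = -6*y**2 - 28*y - 30; vanishes at y ∈ {-3}. (0, -3): f_x = 27 ≠ 0.
  x = 1: f_y(1, y) = -6*y**2 - 26*y - 24; vanishes at y ∈ {-3}. (1, -3): f_x = 48 ≠ 0.
  x = 2: f_y(2, y) = -6*y**2 - 24*y - 18; vanishes at y ∈ {-3, -1}. (2, -3): f_x = 75 ≠ 0; (2, -1): f_x = 79 ≠ 0.
  x = 3: f_y(3, y) = -6*y**2 - 22*y - 12; vanishes at y ∈ {-3}. (3, -3): f_x = 108 ≠ 0.
  x = 4: f_y(4, y) = -6*y**2 - 20*y - 6; vanishes at y ∈ {-3}. (4, -3): f_x = 147 ≠ 0.
Only singular point on the grid: (-3, -3).
Classify: substitute x = -3 + u, y = -3 + v and expand: f = u**3 + u*v**2 - 2*v**3 + v**2.
No constant or linear terms (consistent with a singular point). Quadratic part: v**2. Cubic part: u**3 + u*v**2 - 2*v**3.
The quadratic part v**2 is a perfect square, so there is a single (double) tangent line v = 0, i.e. y = -3. Restricting the cubic part to that line (v = 0) leaves u**3 ≠ 0, so f is not divisible by v and the branch is v² ≈ -u**3 to lowest order — this is a cusp.
Classification: cusp.


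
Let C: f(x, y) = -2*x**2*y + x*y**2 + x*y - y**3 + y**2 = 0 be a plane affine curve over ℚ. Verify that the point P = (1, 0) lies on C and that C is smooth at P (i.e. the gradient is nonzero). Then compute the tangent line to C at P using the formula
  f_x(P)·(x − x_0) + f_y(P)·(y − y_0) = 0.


Tangent line at P: -y = 0.

Step 1: f(1, 0) = 0, so P lies on C.
Step 2: partial derivatives
  f_x(x, y) = -4*x*y + y**2 + y, f_y(x, y) = -2*x**2 + 2*x*y + x - 3*y**2 + 2*y.
  f_x(P) = 0, f_y(P) = -1 (gradient nonzero, so P is smooth).
Step 3: tangent line at P: 0·(x − 1) + -1·(y − 0) = 0.
Expanding: -y = 0.


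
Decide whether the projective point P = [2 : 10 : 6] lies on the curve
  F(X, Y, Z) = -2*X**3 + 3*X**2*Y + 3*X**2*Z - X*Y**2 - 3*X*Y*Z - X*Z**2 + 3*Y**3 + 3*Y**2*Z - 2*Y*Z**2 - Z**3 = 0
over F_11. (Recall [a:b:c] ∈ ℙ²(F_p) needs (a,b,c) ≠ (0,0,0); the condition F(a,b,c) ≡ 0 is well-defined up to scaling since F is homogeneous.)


F(2,10,6) ≡ 9 (mod 11); P is NOT on the curve.

Evaluate F(2, 10, 6) term-by-term (mod 11).
  -2*X**3 ↦ -2·8·1·1 = -16
  3*X**2*Y ↦ 3·4·10·1 = 120
  3*X**2*Z ↦ 3·4·1·6 = 72
  -X*Y**2 ↦ -1·2·100·1 = -200
  -3*X*Y*Z ↦ -3·2·10·6 = -360
  -X*Z**2 ↦ -1·2·1·36 = -72
  3*Y**3 ↦ 3·1·1000·1 = 3000
  3*Y**2*Z ↦ 3·1·100·6 = 1800
  -2*Y*Z**2 ↦ -2·1·10·36 = -720
  -Z**3 ↦ -1·1·1·216 = -216
Sum: F(2, 10, 6) = (-16) + (120) + (72) + (-200) + (-360) + (-72) + (3000) + (1800) + (-720) + (-216) = 3408.
Reducing mod 11: 3408 ≡ 9 (mod 11).
Since F(a, b, c) ≡ 9 ≠ 0 (mod 11), P does NOT lie on the curve.


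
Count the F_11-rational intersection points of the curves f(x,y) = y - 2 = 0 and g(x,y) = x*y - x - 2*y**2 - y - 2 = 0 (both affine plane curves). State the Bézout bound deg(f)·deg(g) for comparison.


Common zeros: {(1, 2)}; count = 1; Bézout bound = 2.

deg(f) = 1, deg(g) = 2, so Bézout bound = 2.
Scan x ∈ F_11. For each x, list the y ∈ F_11 with f(x, y) ≡ 0 and those with g(x, y) ≡ 0 (mod 11); the common zeros in that column are the intersection.
  x = 0: f ≡ 0 at y ∈ {2}; g ≡ 0 at y ∈ ∅; common: ∅.
  x = 1: f ≡ 0 at y ∈ {2}; g ≡ 0 at y ∈ {2, 9}; common: {2}.
  x = 2: f ≡ 0 at y ∈ {2}; g ≡ 0 at y ∈ ∅; common: ∅.
  x = 3: f ≡ 0 at y ∈ {2}; g ≡ 0 at y ∈ ∅; common: ∅.
  x = 4: f ≡ 0 at y ∈ {2}; g ≡ 0 at y ∈ {8, 10}; common: ∅.
  x = 5: f ≡ 0 at y ∈ {2}; g ≡ 0 at y ∈ {6, 7}; common: ∅.
  x = 6: f ≡ 0 at y ∈ {2}; g ≡ 0 at y ∈ {3, 5}; common: ∅.
  x = 7: f ≡ 0 at y ∈ {2}; g ≡ 0 at y ∈ ∅; common: ∅.
  x = 8: f ≡ 0 at y ∈ {2}; g ≡ 0 at y ∈ ∅; common: ∅.
  x = 9: f ≡ 0 at y ∈ {2}; g ≡ 0 at y ∈ {0, 4}; common: ∅.
  x = 10: f ≡ 0 at y ∈ {2}; g ≡ 0 at y ∈ ∅; common: ∅.
Collecting: common zeros = {(1, 2)}, so the count is 1.
Comparison with the Bézout bound: 1 ≤ 2 = deg(f)·deg(g), as expected for curves with no common component (the affine F_11-count falls short of the bound because intersections may lie at infinity, over extension fields, or carry multiplicity).


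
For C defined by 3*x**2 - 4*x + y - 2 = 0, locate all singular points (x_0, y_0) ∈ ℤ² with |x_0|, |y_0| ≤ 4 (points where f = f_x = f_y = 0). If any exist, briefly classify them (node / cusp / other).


No singular points in the scanned grid; C is smooth there.

Compute partial derivatives:
  f_x = 6*x - 4.
  f_y = 1.
f_y = 1 is a nonzero constant, so f_y never vanishes: no point (x, y) can satisfy f = f_x = f_y = 0. In particular no (x, y) ∈ {−4, ..., 4}² is singular; the curve is smooth.


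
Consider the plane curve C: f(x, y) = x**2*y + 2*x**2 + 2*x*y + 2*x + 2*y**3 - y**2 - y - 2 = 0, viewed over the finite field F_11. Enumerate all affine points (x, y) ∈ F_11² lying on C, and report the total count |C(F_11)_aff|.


Affine F_11-points: {(1, 9), (2, 10), (3, 0), (4, 4), (4, 6), (4, 7), (7, 0), (7, 3), (8, 6), (9, 3), (9, 4), (9, 10)}; count = 12.

For each of the 121 pairs (x, y) ∈ F_11², evaluate f(x, y) mod 11. Record the zeros.
  x = 0: [0↦9, 1↦9, 2↦8, 3↦7, 4↦7, 5↦9, 6↦3, 7↦1, 8↦4, 9↦2, 10↦7]  zeros at y ∈ ∅
  x = 1: [0↦2, 1↦5, 2↦7, 3↦9, 4↦1, 5↦6, 6↦3, 7↦4, 8↦10, 9↦0, 10↦8]  zeros at y ∈ {9}
  x = 2: [0↦10, 1↦7, 2↦3, 3↦10, 4↦7, 5↦6, 6↦8, 7↦3, 8↦3, 9↦9, 10↦0]  zeros at y ∈ {10}
  x = 3: [0↦0, 1↦4, 2↦7, 3↦10, 4↦3, 5↦9, 6↦7, 7↦9, 8↦5, 9↦7, 10↦5]  zeros at y ∈ {0}
  x = 4: [0↦5, 1↦7, 2↦8, 3↦9, 4↦0, 5↦4, 6↦0, 7↦0, 8↦5, 9↦5, 10↦1]  zeros at y ∈ {4, 6, 7}
  x = 5: [0↦3, 1↦5, 2↦6, 3↦7, 4↦9, 5↦2, 6↦9, 7↦9, 8↦3, 9↦3, 10↦10]  zeros at y ∈ ∅
  x = 6: [0↦5, 1↦9, 2↦1, 3↦4, 4↦8, 5↦3, 6↦1, 7↦3, 8↦10, 9↦1, 10↦10]  zeros at y ∈ ∅
  x = 7: [0↦0, 1↦8, 2↦4, 3↦0, 4↦8, 5↦7, 6↦9, 7↦4, 8↦4, 9↦10, 10↦1]  zeros at y ∈ {0, 3}
  x = 8: [0↦10, 1↦2, 2↦4, 3↦6, 4↦9, 5↦3, 6↦0, 7↦1, 8↦7, 9↦8, 10↦5]  zeros at y ∈ {6}
  x = 9: [0↦2, 1↦2, 2↦1, 3↦0, 4↦0, 5↦2, 6↦7, 7↦5, 8↦8, 9↦6, 10↦0]  zeros at y ∈ {3, 4, 10}
  x = 10: [0↦9, 1↦8, 2↦6, 3↦4, 4↦3, 5↦4, 6↦8, 7↦5, 8↦7, 9↦4, 10↦8]  zeros at y ∈ ∅
Collecting zeros: affine points = {(1, 9), (2, 10), (3, 0), (4, 4), (4, 6), (4, 7), (7, 0), (7, 3), (8, 6), (9, 3), (9, 4), (9, 10)}.
Total count |C(F_11)_aff| = 12.


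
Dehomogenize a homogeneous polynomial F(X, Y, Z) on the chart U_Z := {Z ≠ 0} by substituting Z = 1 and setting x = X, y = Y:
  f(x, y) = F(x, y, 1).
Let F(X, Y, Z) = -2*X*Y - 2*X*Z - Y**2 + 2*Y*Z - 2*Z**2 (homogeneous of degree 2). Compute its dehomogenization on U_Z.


f(x, y) = -2*x*y - 2*x - y**2 + 2*y - 2

On U_Z we set Z = 1. Each monomial c·X^i·Y^j·Z^k in F becomes c·x^i·y^j·1^k = c·x^i·y^j.
Substituting Z = 1: F(X, Y, 1) = -2*x*y - 2*x - y**2 + 2*y - 2.
Note: deg(f) ≤ deg(F) = 2; strict inequality happens when F is divisible by Z (lost terms).


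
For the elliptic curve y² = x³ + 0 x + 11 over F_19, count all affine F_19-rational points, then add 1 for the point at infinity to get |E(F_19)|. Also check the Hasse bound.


Affine points = {(0, 7), (0, 12), (2, 0), (3, 0), (10, 2), (10, 17), (13, 2), (13, 17), (14, 0), (15, 2), (15, 17)}; affine count = 11; |E(F_19)| = 12.

Discriminant check: Δ ∝ 4a³ + 27b² = 4·0³ + 27·11² = 4·0 + 27·121 ≡ 18 (mod 19). Nonzero ⇒ E is nonsingular.
For each x ∈ F_19, compute rhs = x³ + 0·x + 11 mod 19, then count y ∈ F_19 with y² ≡ rhs.
  x = 0: rhs = 11, matching y values: 7, 12 (2 points).
  x = 1: rhs = 12, matching y values: none (0 points).
  x = 2: rhs = 0, matching y values: 0 (1 points).
  x = 3: rhs = 0, matching y values: 0 (1 points).
  x = 4: rhs = 18, matching y values: none (0 points).
  x = 5: rhs = 3, matching y values: none (0 points).
  x = 6: rhs = 18, matching y values: none (0 points).
  x = 7: rhs = 12, matching y values: none (0 points).
  x = 8: rhs = 10, matching y values: none (0 points).
  x = 9: rhs = 18, matching y values: none (0 points).
  x = 10: rhs = 4, matching y values: 2, 17 (2 points).
  x = 11: rhs = 12, matching y values: none (0 points).
  x = 12: rhs = 10, matching y values: none (0 points).
  x = 13: rhs = 4, matching y values: 2, 17 (2 points).
  x = 14: rhs = 0, matching y values: 0 (1 points).
  x = 15: rhs = 4, matching y values: 2, 17 (2 points).
  x = 16: rhs = 3, matching y values: none (0 points).
  x = 17: rhs = 3, matching y values: none (0 points).
  x = 18: rhs = 10, matching y values: none (0 points).
Total affine count: 11.
Full point count |E(F_19)| = 11 + 1 = 12.
Hasse bound: |12 − (19+1)| = |-8| = 8 ≤ 2√19 ≈ 8.7178 ✓.


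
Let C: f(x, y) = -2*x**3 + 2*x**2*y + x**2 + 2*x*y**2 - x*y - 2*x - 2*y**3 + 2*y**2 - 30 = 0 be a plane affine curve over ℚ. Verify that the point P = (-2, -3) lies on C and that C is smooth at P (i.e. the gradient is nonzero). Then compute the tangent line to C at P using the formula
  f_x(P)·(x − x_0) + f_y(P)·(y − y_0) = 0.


Tangent line at P: 15*x - 32*y - 66 = 0.

Step 1: f(-2, -3) = 0, so P lies on C.
Step 2: partial derivatives
  f_x(x, y) = -6*x**2 + 4*x*y + 2*x + 2*y**2 - y - 2, f_y(x, y) = 2*x**2 + 4*x*y - x - 6*y**2 + 4*y.
  f_x(P) = 15, f_y(P) = -32 (gradient nonzero, so P is smooth).
Step 3: tangent line at P: 15·(x − -2) + -32·(y − -3) = 0.
Expanding: 15*x - 32*y - 66 = 0.


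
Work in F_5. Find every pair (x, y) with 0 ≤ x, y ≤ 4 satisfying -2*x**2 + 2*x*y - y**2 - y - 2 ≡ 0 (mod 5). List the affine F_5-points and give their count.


Affine F_5-points: {(1, 3), (2, 0), (2, 3), (3, 0)}; count = 4.

For each of the 25 pairs (x, y) ∈ F_5², evaluate f(x, y) mod 5. Record the zeros.
  x = 0: [0↦3, 1↦1, 2↦2, 3↦1, 4↦3]  zeros at y ∈ ∅
  x = 1: [0↦1, 1↦1, 2↦4, 3↦0, 4↦4]  zeros at y ∈ {3}
  x = 2: [0↦0, 1↦2, 2↦2, 3↦0, 4↦1]  zeros at y ∈ {0, 3}
  x = 3: [0↦0, 1↦4, 2↦1, 3↦1, 4↦4]  zeros at y ∈ {0}
  x = 4: [0↦1, 1↦2, 2↦1, 3↦3, 4↦3]  zeros at y ∈ ∅
Collecting zeros: affine points = {(1, 3), (2, 0), (2, 3), (3, 0)}.
Total count |C(F_5)_aff| = 4.


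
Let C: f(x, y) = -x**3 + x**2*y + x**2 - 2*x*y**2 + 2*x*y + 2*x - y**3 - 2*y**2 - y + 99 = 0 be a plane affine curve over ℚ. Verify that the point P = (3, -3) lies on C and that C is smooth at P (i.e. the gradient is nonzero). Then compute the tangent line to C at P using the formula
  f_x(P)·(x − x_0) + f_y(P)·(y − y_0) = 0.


Tangent line at P: -61*x + 35*y + 288 = 0.

Step 1: f(3, -3) = 0, so P lies on C.
Step 2: partial derivatives
  f_x(x, y) = -3*x**2 + 2*x*y + 2*x - 2*y**2 + 2*y + 2, f_y(x, y) = x**2 - 4*x*y + 2*x - 3*y**2 - 4*y - 1.
  f_x(P) = -61, f_y(P) = 35 (gradient nonzero, so P is smooth).
Step 3: tangent line at P: -61·(x − 3) + 35·(y − -3) = 0.
Expanding: -61*x + 35*y + 288 = 0.


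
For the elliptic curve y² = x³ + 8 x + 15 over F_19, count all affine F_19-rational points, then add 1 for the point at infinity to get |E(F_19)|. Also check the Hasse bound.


Affine points = {(1, 9), (1, 10), (2, 1), (2, 18), (3, 3), (3, 16), (4, 4), (4, 15), (5, 3), (5, 16), (11, 3), (11, 16), (13, 6), (13, 13), (18, 5), (18, 14)}; affine count = 16; |E(F_19)| = 17.

Discriminant check: Δ ∝ 4a³ + 27b² = 4·8³ + 27·15² = 4·512 + 27·225 ≡ 10 (mod 19). Nonzero ⇒ E is nonsingular.
For each x ∈ F_19, compute rhs = x³ + 8·x + 15 mod 19, then count y ∈ F_19 with y² ≡ rhs.
  x = 0: rhs = 15, matching y values: none (0 points).
  x = 1: rhs = 5, matching y values: 9, 10 (2 points).
  x = 2: rhs = 1, matching y values: 1, 18 (2 points).
  x = 3: rhs = 9, matching y values: 3, 16 (2 points).
  x = 4: rhs = 16, matching y values: 4, 15 (2 points).
  x = 5: rhs = 9, matching y values: 3, 16 (2 points).
  x = 6: rhs = 13, matching y values: none (0 points).
  x = 7: rhs = 15, matching y values: none (0 points).
  x = 8: rhs = 2, matching y values: none (0 points).
  x = 9: rhs = 18, matching y values: none (0 points).
  x = 10: rhs = 12, matching y values: none (0 points).
  x = 11: rhs = 9, matching y values: 3, 16 (2 points).
  x = 12: rhs = 15, matching y values: none (0 points).
  x = 13: rhs = 17, matching y values: 6, 13 (2 points).
  x = 14: rhs = 2, matching y values: none (0 points).
  x = 15: rhs = 14, matching y values: none (0 points).
  x = 16: rhs = 2, matching y values: none (0 points).
  x = 17: rhs = 10, matching y values: none (0 points).
  x = 18: rhs = 6, matching y values: 5, 14 (2 points).
Total affine count: 16.
Full point count |E(F_19)| = 16 + 1 = 17.
Hasse bound: |17 − (19+1)| = |-3| = 3 ≤ 2√19 ≈ 8.7178 ✓.


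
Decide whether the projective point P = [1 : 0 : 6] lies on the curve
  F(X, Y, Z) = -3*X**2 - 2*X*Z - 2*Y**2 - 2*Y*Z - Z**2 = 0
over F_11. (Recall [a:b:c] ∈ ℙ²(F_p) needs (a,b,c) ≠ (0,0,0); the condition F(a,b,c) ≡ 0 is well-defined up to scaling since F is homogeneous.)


F(1,0,6) ≡ 4 (mod 11); P is NOT on the curve.

Evaluate F(1, 0, 6) term-by-term (mod 11).
  -3*X**2 ↦ -3·1·1·1 = -3
  -2*X*Z ↦ -2·1·1·6 = -12
  -2*Y**2 ↦ -2·1·0·1 = 0
  -2*Y*Z ↦ -2·1·0·6 = 0
  -Z**2 ↦ -1·1·1·36 = -36
Sum: F(1, 0, 6) = (-3) + (-12) + (0) + (0) + (-36) = -51.
Reducing mod 11: -51 ≡ 4 (mod 11).
Since F(a, b, c) ≡ 4 ≠ 0 (mod 11), P does NOT lie on the curve.


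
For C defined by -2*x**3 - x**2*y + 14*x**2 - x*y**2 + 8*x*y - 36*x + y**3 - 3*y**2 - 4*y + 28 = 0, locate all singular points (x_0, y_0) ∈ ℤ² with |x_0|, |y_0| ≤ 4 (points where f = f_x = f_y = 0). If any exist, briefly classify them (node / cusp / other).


Singular points: {(2, 2)}; classification: cusp.

Compute partial derivatives:
  f_x = -6*x**2 - 2*x*y + 28*x - y**2 + 8*y - 36.
  f_y = -x**2 - 2*x*y + 8*x + 3*y**2 - 6*y - 4.
Scan x_0 ∈ {−4, ..., 4}. For each x_0, f_y(x_0, y) is a polynomial in y; find its integer roots y ∈ {−4, ..., 4}, then test f_x and f at those candidates.
  x = -4: f_y(-4, y) = 3*y**2 + 2*y - 52; no integer root y with |y| ≤ 4.
  x = -3: f_y(-3, y) = 3*y**2 - 37; no integer root y with |y| ≤ 4.
  x = -2: f_y(-2, y) = 3*y**2 - 2*y - 24; no integer root y with |y| ≤ 4.
  x = -1: f_y(-1, y) = 3*y**2 - 4*y - 13; no integer root y with |y| ≤ 4.
  x = 0: f_y(0, y) = 3*y**2 - 6*y - 4; no integer root y with |y| ≤ 4.
  x = 1: f_y(1, y) = 3*y**2 - 8*y + 3; no integer root y with |y| ≤ 4.
  x = 2: f_y(2, y) = 3*y**2 - 10*y + 8; vanishes at y ∈ {2}. (2, 2): f_x = 0, f = 0 — SINGULAR.
  x = 3: f_y(3, y) = 3*y**2 - 12*y + 11; no integer root y with |y| ≤ 4.
  x = 4: f_y(4, y) = 3*y**2 - 14*y + 12; no integer root y with |y| ≤ 4.
Only singular point on the grid: (2, 2).
Classify: substitute x = 2 + u, y = 2 + v and expand: f = -2*u**3 - u**2*v - u*v**2 + v**3 + v**2.
No constant or linear terms (consistent with a singular point). Quadratic part: v**2. Cubic part: -2*u**3 - u**2*v - u*v**2 + v**3.
The quadratic part v**2 is a perfect square, so there is a single (double) tangent line v = 0, i.e. y = 2. Restricting the cubic part to that line (v = 0) leaves -2*u**3 ≠ 0, so f is not divisible by v and the branch is v² ≈ 2*u**3 to lowest order — this is a cusp.
Classification: cusp.


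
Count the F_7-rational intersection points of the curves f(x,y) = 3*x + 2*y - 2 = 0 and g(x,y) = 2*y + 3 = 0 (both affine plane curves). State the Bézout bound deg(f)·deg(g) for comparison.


Common zeros: {(4, 2)}; count = 1; Bézout bound = 1.

deg(f) = 1, deg(g) = 1, so Bézout bound = 1.
Scan x ∈ F_7. For each x, list the y ∈ F_7 with f(x, y) ≡ 0 and those with g(x, y) ≡ 0 (mod 7); the common zeros in that column are the intersection.
  x = 0: f ≡ 0 at y ∈ {1}; g ≡ 0 at y ∈ {2}; common: ∅.
  x = 1: f ≡ 0 at y ∈ {3}; g ≡ 0 at y ∈ {2}; common: ∅.
  x = 2: f ≡ 0 at y ∈ {5}; g ≡ 0 at y ∈ {2}; common: ∅.
  x = 3: f ≡ 0 at y ∈ {0}; g ≡ 0 at y ∈ {2}; common: ∅.
  x = 4: f ≡ 0 at y ∈ {2}; g ≡ 0 at y ∈ {2}; common: {2}.
  x = 5: f ≡ 0 at y ∈ {4}; g ≡ 0 at y ∈ {2}; common: ∅.
  x = 6: f ≡ 0 at y ∈ {6}; g ≡ 0 at y ∈ {2}; common: ∅.
Collecting: common zeros = {(4, 2)}, so the count is 1.
Comparison with the Bézout bound: 1 ≤ 1 = deg(f)·deg(g), as expected for curves with no common component (the bound is attained).
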